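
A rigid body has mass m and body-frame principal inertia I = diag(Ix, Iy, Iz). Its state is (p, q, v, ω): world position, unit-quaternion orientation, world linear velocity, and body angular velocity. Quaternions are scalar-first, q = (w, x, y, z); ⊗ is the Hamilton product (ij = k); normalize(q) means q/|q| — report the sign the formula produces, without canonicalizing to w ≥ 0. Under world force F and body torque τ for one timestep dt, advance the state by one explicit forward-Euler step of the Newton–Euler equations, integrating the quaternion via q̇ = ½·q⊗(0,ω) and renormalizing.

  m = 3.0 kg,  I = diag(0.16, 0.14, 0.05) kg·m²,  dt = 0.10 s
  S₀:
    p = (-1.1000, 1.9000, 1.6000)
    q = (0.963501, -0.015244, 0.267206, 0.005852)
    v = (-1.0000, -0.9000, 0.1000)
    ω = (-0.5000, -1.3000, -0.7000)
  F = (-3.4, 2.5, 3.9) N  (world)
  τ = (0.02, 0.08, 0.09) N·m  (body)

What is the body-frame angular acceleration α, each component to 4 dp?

α = (0.6369, 0.2964, 2.0600)

precession coupling ω×(Iω) = (-0.0819, 0.0385, -0.0130)
(τ − ω×Iω)/I = (0.6369, 0.2964, 2.0600)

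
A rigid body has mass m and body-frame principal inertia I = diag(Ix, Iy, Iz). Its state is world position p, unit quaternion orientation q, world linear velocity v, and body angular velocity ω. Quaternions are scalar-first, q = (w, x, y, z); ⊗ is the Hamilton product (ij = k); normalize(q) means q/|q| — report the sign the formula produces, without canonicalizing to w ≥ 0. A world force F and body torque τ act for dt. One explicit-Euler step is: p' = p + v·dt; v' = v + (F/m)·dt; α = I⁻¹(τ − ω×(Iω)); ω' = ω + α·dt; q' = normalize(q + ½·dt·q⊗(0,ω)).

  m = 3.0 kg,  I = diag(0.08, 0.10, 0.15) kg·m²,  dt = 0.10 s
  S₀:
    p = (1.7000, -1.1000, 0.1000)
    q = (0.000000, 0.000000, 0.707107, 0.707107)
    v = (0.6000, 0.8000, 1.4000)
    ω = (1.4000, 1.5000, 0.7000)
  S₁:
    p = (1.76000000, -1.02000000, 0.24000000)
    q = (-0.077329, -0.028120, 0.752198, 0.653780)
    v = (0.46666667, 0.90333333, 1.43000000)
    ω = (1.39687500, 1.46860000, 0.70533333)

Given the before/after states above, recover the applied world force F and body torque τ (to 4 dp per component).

F = (-4.0000, 3.1000, 0.9000)
τ = (0.0500, -0.1000, 0.0500)

ω₁ − ω₀ = (-0.00312500, -0.03140000, 0.00533333)
precession coupling = (0.0525, -0.0686, 0.0420)
I·α + gyro = (0.0500, -0.1000, 0.0500)
Δv = v₁−v₀ = (-0.13333333, 0.10333333, 0.03000000)
applied force F = (-4.0000, 3.1000, 0.9000)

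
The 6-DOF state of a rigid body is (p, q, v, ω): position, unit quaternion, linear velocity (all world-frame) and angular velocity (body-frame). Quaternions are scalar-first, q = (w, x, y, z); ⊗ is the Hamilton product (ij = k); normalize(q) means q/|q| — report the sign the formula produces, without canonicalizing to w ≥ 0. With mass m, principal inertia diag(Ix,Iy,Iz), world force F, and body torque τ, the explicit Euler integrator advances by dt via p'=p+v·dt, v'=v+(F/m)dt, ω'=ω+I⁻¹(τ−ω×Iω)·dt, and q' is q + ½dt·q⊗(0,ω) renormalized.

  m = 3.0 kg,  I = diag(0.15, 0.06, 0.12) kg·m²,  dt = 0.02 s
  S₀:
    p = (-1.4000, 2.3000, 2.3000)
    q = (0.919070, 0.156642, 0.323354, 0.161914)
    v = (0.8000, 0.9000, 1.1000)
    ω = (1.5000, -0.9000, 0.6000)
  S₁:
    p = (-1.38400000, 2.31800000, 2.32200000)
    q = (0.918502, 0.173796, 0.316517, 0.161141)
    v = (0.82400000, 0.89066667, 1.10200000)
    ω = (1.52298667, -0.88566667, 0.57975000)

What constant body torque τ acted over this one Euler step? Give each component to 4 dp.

τ = (0.1400, 0.0700, 0.0000)

Δω = ω₁−ω₀ = (0.02298667, 0.01433333, -0.02025000)
precession coupling = (-0.0324, 0.0270, 0.1215)
τ = I·(Δω/dt) + ω₀×(Iω₀) = (0.1400, 0.0700, 0.0000)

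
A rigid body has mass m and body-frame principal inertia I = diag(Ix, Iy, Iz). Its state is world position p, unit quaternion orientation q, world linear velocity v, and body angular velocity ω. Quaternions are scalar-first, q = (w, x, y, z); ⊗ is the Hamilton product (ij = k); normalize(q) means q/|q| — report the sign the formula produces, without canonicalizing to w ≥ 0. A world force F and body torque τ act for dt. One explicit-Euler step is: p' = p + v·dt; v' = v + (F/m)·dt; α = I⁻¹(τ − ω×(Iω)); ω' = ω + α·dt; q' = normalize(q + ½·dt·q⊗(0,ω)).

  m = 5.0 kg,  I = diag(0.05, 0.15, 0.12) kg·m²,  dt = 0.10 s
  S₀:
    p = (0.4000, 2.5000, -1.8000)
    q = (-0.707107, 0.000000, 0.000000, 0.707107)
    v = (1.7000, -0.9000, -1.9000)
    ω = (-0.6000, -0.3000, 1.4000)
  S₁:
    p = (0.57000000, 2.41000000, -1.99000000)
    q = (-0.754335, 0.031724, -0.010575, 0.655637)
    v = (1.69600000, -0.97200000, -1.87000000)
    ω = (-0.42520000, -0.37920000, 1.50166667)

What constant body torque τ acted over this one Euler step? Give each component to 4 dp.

Δω = ω₁−ω₀ = (0.17480000, -0.07920000, 0.10166667)
precession coupling = (0.0126, 0.0588, 0.0180)
τ = I·(Δω/dt) + ω₀×(Iω₀) = (0.1000, -0.0600, 0.1400)

τ = (0.1000, -0.0600, 0.1400)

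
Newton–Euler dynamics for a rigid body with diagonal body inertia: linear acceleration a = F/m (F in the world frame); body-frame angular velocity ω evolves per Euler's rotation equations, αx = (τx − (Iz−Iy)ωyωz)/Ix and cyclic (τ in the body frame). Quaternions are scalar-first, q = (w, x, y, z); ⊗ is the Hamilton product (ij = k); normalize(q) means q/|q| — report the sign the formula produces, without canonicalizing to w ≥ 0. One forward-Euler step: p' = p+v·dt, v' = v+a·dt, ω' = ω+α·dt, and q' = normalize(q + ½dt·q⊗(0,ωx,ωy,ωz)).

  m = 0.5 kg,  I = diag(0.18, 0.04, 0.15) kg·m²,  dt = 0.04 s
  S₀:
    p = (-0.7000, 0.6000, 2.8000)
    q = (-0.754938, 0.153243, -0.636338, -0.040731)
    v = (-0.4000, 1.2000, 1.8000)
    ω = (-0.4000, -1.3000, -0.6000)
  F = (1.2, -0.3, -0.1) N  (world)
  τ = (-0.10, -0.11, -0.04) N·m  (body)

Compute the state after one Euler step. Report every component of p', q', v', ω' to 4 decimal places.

p' = (-0.7160, 0.6480, 2.8720)
q' = (-0.7704, 0.1658, -0.6143, -0.0407)
v' = (-0.3040, 1.1760, 1.7920)
ω' = (-0.4413, -1.4172, -0.5913)

ω×(Iω) gyroscopic = (0.0858, 0.0072, -0.0728)
(τ − ω×Iω)/I = (-1.0322, -2.9300, 0.2187)
ω' = ω + α·dt = (-0.4413, -1.4172, -0.5913)
Hamilton product q⊗(0,ω) = (-0.7903808, 0.6308277, 1.0896576, -0.0007883)
q + ½dt·q⊗(0,ω), renormalized = (-0.7704, 0.1658, -0.6143, -0.0407)
a = (2.4000, -0.6000, -0.2000)
new position p' = (-0.7160, 0.6480, 2.8720)
v + (F/m)dt = (-0.3040, 1.1760, 1.7920)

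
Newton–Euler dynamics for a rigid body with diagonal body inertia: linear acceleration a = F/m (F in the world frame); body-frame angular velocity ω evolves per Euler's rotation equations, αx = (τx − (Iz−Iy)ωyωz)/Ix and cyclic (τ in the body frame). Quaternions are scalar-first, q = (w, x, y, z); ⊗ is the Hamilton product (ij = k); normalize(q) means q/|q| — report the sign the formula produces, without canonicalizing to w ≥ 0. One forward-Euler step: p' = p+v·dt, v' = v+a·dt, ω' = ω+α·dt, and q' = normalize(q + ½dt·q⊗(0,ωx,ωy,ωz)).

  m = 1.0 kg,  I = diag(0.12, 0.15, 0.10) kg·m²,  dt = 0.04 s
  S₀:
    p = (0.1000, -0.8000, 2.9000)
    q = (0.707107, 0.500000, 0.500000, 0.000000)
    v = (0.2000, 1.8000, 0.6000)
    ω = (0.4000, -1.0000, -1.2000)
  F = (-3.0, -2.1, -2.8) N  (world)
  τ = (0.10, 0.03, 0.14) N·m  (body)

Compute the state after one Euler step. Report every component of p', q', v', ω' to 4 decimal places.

p' = (0.1080, -0.7280, 2.9240)
q' = (0.7127, 0.4934, 0.4976, -0.0310)
v' = (0.0800, 1.7160, 0.4880)
ω' = (0.4533, -0.9894, -1.1392)

a = (-3.0000, -2.1000, -2.8000)
new position p' = (0.1080, -0.7280, 2.9240)
v' = v + a·dt = (0.0800, 1.7160, 0.4880)
precession coupling ω×(Iω) = (-0.0600, -0.0096, -0.0120)
α = I⁻¹(τ − ω×Iω) = (1.3333, 0.2640, 1.5200)
ω + α·dt = (0.4533, -0.9894, -1.1392)
2q̇ = q⊗(0,ω) = (0.3000000, -0.3171572, -0.1071070, -1.5485284)
updated quaternion q' = (0.7127, 0.4934, 0.4976, -0.0310)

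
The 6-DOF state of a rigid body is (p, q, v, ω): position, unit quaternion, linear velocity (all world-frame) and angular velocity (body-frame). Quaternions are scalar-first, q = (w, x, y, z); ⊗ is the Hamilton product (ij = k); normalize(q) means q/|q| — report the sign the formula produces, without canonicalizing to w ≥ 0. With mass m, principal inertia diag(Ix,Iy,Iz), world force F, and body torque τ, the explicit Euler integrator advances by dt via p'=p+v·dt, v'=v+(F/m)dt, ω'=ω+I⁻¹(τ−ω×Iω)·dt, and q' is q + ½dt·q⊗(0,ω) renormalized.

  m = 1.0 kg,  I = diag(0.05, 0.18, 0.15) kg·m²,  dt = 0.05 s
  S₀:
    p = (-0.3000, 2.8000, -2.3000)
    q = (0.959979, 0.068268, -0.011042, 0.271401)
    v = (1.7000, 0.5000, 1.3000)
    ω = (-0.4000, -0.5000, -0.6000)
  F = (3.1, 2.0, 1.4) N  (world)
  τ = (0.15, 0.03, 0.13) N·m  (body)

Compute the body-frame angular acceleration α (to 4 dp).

α = (3.1800, 0.3000, 0.6933)

precession coupling ω×(Iω) = (-0.0090, -0.0240, 0.0260)
α = I⁻¹(τ − ω×Iω) = (3.1800, 0.3000, 0.6933)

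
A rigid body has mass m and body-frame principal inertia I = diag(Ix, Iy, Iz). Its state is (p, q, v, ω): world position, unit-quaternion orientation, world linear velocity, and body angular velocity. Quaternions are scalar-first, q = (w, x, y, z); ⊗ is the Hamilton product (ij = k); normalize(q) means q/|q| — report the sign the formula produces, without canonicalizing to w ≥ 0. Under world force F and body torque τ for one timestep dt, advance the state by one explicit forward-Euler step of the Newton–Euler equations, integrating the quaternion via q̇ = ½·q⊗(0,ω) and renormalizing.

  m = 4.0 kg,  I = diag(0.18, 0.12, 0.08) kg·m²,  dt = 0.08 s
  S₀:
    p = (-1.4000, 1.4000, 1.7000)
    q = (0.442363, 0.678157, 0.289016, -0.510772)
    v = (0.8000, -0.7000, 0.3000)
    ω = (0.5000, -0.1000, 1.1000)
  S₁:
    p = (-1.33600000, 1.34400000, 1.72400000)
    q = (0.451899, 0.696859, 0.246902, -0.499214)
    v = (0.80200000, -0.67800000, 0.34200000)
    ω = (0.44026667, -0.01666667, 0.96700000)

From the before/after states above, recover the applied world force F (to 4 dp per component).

v₁ − v₀ = (0.00200000, 0.02200000, 0.04200000)
m·(v₁−v₀)/dt = (0.1000, 1.1000, 2.1000)

F = (0.1000, 1.1000, 2.1000)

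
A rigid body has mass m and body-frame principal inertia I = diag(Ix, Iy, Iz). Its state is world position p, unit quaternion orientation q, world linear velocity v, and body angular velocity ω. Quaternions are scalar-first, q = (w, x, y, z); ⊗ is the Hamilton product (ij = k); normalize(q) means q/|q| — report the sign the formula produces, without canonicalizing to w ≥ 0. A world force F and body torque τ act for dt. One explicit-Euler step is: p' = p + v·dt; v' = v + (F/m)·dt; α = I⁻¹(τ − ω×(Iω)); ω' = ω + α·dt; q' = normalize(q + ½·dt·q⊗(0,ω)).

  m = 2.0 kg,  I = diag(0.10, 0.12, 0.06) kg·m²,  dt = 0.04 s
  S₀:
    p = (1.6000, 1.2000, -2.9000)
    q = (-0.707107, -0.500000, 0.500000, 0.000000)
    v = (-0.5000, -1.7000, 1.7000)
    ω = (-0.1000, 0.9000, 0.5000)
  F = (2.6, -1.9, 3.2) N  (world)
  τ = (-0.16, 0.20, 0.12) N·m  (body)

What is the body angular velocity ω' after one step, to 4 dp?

gyro term ω×Iω = (-0.0270, -0.0020, -0.0018)
α = I⁻¹(τ − ω×Iω) = (-1.3300, 1.6833, 2.0300)
new body rate ω' = (-0.1532, 0.9673, 0.5812)

ω' = (-0.1532, 0.9673, 0.5812)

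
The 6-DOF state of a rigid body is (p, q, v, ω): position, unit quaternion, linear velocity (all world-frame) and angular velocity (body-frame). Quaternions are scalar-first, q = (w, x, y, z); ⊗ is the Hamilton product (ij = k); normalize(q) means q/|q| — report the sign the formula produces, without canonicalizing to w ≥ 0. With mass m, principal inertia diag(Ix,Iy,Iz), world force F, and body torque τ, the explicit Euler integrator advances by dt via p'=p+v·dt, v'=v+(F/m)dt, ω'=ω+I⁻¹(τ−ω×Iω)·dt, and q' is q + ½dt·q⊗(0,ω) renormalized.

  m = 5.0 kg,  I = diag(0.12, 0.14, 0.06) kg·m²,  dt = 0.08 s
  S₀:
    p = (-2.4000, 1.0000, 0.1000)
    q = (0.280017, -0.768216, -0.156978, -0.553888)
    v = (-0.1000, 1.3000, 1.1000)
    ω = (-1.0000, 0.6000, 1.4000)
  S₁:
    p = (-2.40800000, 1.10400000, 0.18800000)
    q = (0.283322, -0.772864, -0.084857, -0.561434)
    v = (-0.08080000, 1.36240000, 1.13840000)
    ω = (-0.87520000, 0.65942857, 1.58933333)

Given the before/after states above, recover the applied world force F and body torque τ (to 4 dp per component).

F = (1.2000, 3.9000, 2.4000)
τ = (0.1200, 0.0200, 0.1300)

velocity change Δv = (0.01920000, 0.06240000, 0.03840000)
F = m·Δv/dt = (1.2000, 3.9000, 2.4000)
Δω = ω₁−ω₀ = (0.12480000, 0.05942857, 0.18933333)
gyro term ω₀×Iω₀ = (-0.0672, -0.0840, -0.0120)
τ = I·(Δω/dt) + ω₀×(Iω₀) = (0.1200, 0.0200, 0.1300)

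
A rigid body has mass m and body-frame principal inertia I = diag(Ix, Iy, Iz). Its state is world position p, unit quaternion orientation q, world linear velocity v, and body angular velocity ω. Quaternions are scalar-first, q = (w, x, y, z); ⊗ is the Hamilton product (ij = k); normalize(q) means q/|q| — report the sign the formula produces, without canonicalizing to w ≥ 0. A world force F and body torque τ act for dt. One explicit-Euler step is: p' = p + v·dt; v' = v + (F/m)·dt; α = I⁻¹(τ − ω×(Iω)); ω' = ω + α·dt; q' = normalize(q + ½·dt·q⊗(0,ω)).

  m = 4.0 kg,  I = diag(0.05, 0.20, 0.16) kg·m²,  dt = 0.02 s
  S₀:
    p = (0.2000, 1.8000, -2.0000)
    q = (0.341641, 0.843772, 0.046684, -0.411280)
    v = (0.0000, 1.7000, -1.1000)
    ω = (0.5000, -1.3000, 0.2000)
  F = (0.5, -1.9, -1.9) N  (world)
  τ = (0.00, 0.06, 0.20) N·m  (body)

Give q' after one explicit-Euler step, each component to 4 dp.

q' = (0.3388, 0.8401, 0.0385, -0.4218)

q⊗(0,ω) = (-0.2789408, -0.3545067, -0.8185277, -1.0519174)
q' = normalize(q + ½dt·q⊗(0,ω)) = (0.3388, 0.8401, 0.0385, -0.4218)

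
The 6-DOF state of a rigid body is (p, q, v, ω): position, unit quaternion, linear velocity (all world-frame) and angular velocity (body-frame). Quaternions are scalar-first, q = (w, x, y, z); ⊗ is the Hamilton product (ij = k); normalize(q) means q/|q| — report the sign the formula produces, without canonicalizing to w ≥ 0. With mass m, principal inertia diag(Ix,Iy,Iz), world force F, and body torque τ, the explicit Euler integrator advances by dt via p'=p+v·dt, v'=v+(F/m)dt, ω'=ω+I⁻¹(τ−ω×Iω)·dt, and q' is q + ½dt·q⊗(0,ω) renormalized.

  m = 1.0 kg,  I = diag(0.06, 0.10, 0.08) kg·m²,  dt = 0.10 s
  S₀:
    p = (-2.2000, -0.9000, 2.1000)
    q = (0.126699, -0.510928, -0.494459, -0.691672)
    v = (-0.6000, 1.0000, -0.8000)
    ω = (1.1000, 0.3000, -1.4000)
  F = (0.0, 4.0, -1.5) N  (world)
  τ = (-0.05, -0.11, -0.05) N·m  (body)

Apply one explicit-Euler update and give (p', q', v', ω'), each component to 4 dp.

precession coupling ω×(Iω) = (0.0084, 0.0308, 0.0132)
α = I⁻¹(τ − ω×Iω) = (-0.9733, -1.4080, -0.7900)
ω' = ω + α·dt = (1.0027, 0.1592, -1.4790)
2q̇ = q⊗(0,ω) = (-0.2579823, 1.0391131, -1.4381287, 0.2132479)
q + ½dt·q⊗(0,ω), renormalized = (0.1133, -0.4571, -0.5641, -0.6783)
p' = p + v·dt = (-2.2600, -0.8000, 2.0200)
new velocity v' = (-0.6000, 1.4000, -0.9500)

p' = (-2.2600, -0.8000, 2.0200)
q' = (0.1133, -0.4571, -0.5641, -0.6783)
v' = (-0.6000, 1.4000, -0.9500)
ω' = (1.0027, 0.1592, -1.4790)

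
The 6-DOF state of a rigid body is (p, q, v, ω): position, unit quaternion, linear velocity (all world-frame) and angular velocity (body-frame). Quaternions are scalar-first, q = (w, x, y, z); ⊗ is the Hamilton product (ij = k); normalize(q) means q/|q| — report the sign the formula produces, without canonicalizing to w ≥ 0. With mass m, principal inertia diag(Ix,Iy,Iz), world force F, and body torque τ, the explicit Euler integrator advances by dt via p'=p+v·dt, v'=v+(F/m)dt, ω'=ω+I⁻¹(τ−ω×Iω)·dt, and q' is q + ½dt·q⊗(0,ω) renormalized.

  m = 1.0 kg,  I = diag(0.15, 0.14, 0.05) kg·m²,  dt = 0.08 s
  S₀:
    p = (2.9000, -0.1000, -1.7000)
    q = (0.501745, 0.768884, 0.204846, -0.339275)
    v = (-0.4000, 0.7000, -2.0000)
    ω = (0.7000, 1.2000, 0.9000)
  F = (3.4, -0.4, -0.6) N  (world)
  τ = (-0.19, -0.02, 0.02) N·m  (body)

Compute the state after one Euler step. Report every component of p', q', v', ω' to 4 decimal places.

p' = (2.8680, -0.0440, -1.8600)
q' = (0.4815, 0.8048, 0.1913, -0.2894)
v' = (-0.1280, 0.6680, -2.0480)
ω' = (0.6505, 1.1526, 0.9454)

α = I⁻¹(τ − ω×Iω) = (-0.6187, -0.5929, 0.5680)
new body rate ω' = (0.6505, 1.1526, 0.9454)
2q̇ = q⊗(0,ω) = (-0.4786865, 0.9427129, -0.3273941, 1.2308391)
updated quaternion q' = (0.4815, 0.8048, 0.1913, -0.2894)
new position p' = (2.8680, -0.0440, -1.8600)
v' = v + a·dt = (-0.1280, 0.6680, -2.0480)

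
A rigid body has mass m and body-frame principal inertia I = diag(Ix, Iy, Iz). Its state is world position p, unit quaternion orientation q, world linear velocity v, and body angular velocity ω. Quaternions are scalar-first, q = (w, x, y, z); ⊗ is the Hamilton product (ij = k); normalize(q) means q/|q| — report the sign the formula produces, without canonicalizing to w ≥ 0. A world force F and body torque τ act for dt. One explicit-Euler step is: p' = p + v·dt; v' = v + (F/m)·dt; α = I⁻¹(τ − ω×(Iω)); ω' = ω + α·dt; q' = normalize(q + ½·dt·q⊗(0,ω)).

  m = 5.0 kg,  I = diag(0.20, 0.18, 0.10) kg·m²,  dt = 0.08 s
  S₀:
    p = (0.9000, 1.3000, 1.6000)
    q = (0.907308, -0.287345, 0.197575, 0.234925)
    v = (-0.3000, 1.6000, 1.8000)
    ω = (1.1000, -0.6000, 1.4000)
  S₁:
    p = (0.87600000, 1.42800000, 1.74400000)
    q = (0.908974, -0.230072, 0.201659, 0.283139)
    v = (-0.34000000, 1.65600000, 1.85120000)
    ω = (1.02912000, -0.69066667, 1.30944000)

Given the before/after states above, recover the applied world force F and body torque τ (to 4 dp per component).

v₁ − v₀ = (-0.04000000, 0.05600000, 0.05120000)
applied force F = (-2.5000, 3.5000, 3.2000)
rate change Δω = (-0.07088000, -0.09066667, -0.09056000)
ω₀×(Iω₀) = (0.0672, 0.1540, 0.0132)
applied torque τ = (-0.1100, -0.0500, -0.1000)

F = (-2.5000, 3.5000, 3.2000)
τ = (-0.1100, -0.0500, -0.1000)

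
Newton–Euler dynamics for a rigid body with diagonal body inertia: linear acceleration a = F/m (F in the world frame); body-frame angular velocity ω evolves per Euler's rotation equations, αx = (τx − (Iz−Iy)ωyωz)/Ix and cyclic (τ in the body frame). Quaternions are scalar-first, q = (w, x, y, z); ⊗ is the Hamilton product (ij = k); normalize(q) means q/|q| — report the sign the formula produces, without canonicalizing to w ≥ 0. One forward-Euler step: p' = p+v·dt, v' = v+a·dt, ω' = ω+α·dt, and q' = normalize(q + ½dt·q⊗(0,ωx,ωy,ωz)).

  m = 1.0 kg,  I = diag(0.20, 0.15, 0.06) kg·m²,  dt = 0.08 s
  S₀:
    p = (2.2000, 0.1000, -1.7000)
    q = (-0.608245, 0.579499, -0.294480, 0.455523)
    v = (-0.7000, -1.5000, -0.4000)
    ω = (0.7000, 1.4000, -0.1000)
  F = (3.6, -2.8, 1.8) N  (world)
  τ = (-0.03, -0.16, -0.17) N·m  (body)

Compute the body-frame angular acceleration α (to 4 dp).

gyro term ω×Iω = (0.0126, -0.0098, -0.0490)
angular accel α = (-0.2130, -1.0013, -2.0167)

α = (-0.2130, -1.0013, -2.0167)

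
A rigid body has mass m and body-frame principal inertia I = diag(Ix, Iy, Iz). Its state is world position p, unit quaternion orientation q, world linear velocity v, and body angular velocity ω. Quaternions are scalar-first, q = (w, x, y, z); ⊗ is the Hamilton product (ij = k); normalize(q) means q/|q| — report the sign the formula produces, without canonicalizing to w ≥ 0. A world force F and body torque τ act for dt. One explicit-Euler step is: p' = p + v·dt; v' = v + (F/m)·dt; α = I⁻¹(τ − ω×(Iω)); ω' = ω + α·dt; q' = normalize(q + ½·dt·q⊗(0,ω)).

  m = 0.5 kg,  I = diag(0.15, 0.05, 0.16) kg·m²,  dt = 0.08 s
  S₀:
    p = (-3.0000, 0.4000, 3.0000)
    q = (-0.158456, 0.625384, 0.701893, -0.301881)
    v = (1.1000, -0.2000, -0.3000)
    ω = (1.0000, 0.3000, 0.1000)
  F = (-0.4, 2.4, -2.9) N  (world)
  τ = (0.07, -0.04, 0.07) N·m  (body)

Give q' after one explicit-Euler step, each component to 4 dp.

q' = (-0.1905, 0.6249, 0.6848, -0.3228)

Hamilton product q⊗(0,ω) = (-0.8057638, 0.0022976, -0.4119562, -0.5301234)
q + ½dt·q⊗(0,ω), renormalized = (-0.1905, 0.6249, 0.6848, -0.3228)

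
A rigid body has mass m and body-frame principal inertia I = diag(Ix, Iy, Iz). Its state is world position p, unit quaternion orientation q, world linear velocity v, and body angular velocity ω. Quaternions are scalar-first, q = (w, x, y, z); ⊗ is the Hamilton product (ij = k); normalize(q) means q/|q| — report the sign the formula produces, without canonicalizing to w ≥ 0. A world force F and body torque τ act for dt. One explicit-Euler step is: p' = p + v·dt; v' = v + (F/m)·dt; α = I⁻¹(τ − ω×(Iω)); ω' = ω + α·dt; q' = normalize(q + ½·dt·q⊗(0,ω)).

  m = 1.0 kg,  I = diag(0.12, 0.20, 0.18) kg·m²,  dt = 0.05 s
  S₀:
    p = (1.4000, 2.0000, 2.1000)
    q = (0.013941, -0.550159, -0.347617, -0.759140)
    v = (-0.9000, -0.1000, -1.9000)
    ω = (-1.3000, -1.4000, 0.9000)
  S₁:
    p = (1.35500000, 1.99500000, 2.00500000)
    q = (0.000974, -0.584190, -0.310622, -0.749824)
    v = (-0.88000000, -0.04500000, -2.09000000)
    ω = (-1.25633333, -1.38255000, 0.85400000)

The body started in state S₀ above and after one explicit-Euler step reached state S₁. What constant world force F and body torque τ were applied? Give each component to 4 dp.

F = (0.4000, 1.1000, -3.8000)
τ = (0.1300, 0.1400, -0.0200)

rate change Δω = (0.04366667, 0.01745000, -0.04600000)
applied torque τ = (0.1300, 0.1400, -0.0200)
velocity change Δv = (0.02000000, 0.05500000, -0.19000000)
F = m·Δv/dt = (0.4000, 1.1000, -3.8000)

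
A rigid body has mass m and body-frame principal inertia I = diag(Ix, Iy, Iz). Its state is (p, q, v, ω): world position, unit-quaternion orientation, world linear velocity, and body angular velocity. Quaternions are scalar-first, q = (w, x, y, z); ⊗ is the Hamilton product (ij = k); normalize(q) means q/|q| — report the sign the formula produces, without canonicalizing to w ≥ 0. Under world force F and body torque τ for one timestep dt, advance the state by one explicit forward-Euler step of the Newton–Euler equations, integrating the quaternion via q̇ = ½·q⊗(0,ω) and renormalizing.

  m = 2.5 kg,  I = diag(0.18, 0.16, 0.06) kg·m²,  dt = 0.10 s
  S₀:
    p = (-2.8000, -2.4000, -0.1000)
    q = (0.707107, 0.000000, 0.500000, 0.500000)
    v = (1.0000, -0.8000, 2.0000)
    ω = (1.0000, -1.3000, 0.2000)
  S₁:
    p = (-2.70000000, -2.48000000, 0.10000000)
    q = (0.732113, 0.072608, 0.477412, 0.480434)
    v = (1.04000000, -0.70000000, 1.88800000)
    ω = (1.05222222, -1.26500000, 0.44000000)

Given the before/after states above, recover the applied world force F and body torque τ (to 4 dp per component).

rate change Δω = (0.05222222, 0.03500000, 0.24000000)
precession coupling = (0.0260, 0.0240, 0.0260)
τ = I·(Δω/dt) + ω₀×(Iω₀) = (0.1200, 0.0800, 0.1700)
velocity change Δv = (0.04000000, 0.10000000, -0.11200000)
F = m·Δv/dt = (1.0000, 2.5000, -2.8000)

F = (1.0000, 2.5000, -2.8000)
τ = (0.1200, 0.0800, 0.1700)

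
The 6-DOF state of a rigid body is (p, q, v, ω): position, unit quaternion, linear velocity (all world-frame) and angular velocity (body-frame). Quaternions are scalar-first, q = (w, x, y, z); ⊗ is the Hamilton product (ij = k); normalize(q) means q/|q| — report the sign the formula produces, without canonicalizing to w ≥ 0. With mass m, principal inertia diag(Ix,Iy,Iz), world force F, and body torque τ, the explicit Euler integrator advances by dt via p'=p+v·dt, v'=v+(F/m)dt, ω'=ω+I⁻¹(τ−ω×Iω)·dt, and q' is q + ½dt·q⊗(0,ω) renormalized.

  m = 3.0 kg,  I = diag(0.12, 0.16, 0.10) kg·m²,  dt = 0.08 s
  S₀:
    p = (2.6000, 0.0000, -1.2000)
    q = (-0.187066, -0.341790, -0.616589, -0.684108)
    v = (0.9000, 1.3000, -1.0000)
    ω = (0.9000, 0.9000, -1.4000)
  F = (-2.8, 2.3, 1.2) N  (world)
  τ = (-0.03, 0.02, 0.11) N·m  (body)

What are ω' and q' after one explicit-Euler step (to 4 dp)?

angular accel α = (-0.8800, 0.2825, 0.7760)
new body rate ω' = (0.8296, 0.9226, -1.3379)
2q̇ = q⊗(0,ω) = (-0.0952101, 1.3105624, -1.2625626, 0.5092115)
updated quaternion q' = (-0.1903, -0.2885, -0.6652, -0.6618)

ω' = (0.8296, 0.9226, -1.3379)
q' = (-0.1903, -0.2885, -0.6652, -0.6618)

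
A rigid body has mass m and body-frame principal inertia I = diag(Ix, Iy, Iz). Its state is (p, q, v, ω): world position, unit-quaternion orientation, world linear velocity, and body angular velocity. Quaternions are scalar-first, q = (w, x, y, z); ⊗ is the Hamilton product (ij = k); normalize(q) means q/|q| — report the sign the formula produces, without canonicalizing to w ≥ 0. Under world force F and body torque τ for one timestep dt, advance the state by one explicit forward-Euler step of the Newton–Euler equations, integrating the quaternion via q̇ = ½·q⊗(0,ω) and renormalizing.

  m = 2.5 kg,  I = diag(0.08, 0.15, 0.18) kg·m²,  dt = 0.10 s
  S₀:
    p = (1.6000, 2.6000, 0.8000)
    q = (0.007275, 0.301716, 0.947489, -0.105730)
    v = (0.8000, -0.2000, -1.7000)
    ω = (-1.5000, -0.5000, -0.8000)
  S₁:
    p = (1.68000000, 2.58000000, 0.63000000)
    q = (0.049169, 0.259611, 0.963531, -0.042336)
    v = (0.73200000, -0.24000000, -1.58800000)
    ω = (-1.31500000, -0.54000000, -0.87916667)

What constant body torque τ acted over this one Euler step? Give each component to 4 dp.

τ = (0.1600, -0.1800, -0.0900)

rate change Δω = (0.18500000, -0.04000000, -0.07916667)
applied torque τ = (0.1600, -0.1800, -0.0900)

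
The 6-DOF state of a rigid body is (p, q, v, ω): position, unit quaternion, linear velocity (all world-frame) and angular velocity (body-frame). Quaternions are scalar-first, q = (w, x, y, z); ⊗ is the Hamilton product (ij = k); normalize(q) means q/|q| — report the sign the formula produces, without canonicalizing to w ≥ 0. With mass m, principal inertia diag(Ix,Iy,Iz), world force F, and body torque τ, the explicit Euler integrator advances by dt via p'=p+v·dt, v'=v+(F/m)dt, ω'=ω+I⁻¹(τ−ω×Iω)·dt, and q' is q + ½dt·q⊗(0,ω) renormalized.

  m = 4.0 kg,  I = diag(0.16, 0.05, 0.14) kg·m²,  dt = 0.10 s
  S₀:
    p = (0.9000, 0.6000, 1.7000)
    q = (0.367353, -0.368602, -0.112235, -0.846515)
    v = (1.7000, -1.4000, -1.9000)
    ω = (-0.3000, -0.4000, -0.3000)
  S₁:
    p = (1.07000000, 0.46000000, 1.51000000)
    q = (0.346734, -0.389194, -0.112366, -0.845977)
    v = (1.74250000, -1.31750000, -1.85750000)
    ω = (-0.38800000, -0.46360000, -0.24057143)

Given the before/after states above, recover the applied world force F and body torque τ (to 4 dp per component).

F = (1.7000, 3.3000, 1.7000)
τ = (-0.1300, -0.0300, 0.0700)

Δv = v₁−v₀ = (0.04250000, 0.08250000, 0.04250000)
m·(v₁−v₀)/dt = (1.7000, 3.3000, 1.7000)
ω₁ − ω₀ = (-0.08800000, -0.06360000, 0.05942857)
precession coupling = (0.0108, 0.0018, -0.0132)
I·α + gyro = (-0.1300, -0.0300, 0.0700)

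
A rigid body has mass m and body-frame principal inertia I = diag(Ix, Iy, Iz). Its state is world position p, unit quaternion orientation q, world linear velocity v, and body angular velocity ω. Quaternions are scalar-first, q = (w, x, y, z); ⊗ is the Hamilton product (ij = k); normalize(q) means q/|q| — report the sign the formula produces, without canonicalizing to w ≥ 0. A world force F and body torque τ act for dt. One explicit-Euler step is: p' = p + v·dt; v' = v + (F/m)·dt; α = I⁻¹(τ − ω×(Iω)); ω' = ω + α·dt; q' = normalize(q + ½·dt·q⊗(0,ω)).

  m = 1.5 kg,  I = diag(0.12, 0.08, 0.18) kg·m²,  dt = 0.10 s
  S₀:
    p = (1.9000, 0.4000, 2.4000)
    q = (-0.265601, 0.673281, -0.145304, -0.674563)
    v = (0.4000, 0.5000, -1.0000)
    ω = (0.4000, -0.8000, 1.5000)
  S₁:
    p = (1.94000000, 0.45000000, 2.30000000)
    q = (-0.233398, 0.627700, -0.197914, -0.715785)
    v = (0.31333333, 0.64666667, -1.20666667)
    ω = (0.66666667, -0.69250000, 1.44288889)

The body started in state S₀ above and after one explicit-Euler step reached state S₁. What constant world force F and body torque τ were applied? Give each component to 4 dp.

Δv = v₁−v₀ = (-0.08666667, 0.14666667, -0.20666667)
m·(v₁−v₀)/dt = (-1.3000, 2.2000, -3.1000)
Δω = ω₁−ω₀ = (0.26666667, 0.10750000, -0.05711111)
ω₀×(Iω₀) = (-0.1200, -0.0360, 0.0128)
applied torque τ = (0.2000, 0.0500, -0.0900)

F = (-1.3000, 2.2000, -3.1000)
τ = (0.2000, 0.0500, -0.0900)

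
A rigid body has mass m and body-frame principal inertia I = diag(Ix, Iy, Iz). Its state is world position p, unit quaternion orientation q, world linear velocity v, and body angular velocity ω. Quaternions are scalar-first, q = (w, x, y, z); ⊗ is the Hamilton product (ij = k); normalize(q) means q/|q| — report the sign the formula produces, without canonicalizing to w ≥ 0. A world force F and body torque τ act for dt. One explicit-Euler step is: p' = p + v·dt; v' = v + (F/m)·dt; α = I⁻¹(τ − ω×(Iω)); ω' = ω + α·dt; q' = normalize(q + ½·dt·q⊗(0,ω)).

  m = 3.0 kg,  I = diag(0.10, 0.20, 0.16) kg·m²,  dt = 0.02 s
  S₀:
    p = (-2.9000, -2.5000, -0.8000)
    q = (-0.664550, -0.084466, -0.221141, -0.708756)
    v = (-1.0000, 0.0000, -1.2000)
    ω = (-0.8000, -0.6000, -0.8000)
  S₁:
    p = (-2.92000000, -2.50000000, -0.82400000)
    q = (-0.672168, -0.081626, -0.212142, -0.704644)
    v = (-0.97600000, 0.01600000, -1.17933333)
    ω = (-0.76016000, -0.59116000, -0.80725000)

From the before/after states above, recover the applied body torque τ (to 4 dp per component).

τ = (0.1800, 0.0500, -0.0100)

Δω = ω₁−ω₀ = (0.03984000, 0.00884000, -0.00725000)
precession coupling = (-0.0192, -0.0384, 0.0480)
τ = I·(Δω/dt) + ω₀×(Iω₀) = (0.1800, 0.0500, -0.0100)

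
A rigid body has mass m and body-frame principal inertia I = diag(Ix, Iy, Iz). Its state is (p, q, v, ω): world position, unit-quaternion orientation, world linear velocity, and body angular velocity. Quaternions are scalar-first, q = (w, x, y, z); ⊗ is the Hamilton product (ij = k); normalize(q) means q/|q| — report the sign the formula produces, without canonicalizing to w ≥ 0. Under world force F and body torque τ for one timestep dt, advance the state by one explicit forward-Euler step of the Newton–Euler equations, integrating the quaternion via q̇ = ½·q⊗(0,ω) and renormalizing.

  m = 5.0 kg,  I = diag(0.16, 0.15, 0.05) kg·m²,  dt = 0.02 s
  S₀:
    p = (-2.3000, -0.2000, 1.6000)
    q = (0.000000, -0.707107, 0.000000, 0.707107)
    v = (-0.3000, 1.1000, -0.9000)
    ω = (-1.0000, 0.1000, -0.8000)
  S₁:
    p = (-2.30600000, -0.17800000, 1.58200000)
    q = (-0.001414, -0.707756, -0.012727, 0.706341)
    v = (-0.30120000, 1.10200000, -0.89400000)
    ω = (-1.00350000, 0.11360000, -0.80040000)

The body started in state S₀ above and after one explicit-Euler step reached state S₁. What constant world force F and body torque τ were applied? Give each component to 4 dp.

F = (-0.3000, 0.5000, 1.5000)
τ = (-0.0200, 0.1900, 0.0000)

v₁ − v₀ = (-0.00120000, 0.00200000, 0.00600000)
m·(v₁−v₀)/dt = (-0.3000, 0.5000, 1.5000)
Δω = ω₁−ω₀ = (-0.00350000, 0.01360000, -0.00040000)
gyro term ω₀×Iω₀ = (0.0080, 0.0880, 0.0010)
applied torque τ = (-0.0200, 0.1900, 0.0000)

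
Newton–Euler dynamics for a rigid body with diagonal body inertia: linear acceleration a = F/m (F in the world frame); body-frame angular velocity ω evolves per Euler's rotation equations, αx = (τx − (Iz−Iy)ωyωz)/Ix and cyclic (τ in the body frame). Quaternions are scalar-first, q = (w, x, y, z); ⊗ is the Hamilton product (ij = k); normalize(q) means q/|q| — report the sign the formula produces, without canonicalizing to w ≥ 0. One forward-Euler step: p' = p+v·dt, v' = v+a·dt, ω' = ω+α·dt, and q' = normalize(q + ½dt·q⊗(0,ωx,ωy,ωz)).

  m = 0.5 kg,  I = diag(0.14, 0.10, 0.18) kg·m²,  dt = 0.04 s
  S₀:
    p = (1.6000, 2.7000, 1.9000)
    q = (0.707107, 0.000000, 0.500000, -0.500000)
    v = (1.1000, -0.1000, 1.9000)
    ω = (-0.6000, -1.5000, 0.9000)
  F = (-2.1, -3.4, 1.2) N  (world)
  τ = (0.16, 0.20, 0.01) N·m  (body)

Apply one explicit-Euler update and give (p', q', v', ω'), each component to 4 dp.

p' = p + v·dt = (1.6440, 2.6960, 1.9760)
new velocity v' = (0.9320, -0.3720, 1.9960)
gyro term ω×Iω = (-0.1080, 0.0216, -0.0360)
angular accel α = (1.9143, 1.7840, 0.2556)
new body rate ω' = (-0.5234, -1.4286, 0.9102)
2q̇ = q⊗(0,ω) = (1.2000000, -0.7242642, -0.7606605, 0.9363963)
q + ½dt·q⊗(0,ω), renormalized = (0.7306, -0.0145, 0.4845, -0.4809)

p' = (1.6440, 2.6960, 1.9760)
q' = (0.7306, -0.0145, 0.4845, -0.4809)
v' = (0.9320, -0.3720, 1.9960)
ω' = (-0.5234, -1.4286, 0.9102)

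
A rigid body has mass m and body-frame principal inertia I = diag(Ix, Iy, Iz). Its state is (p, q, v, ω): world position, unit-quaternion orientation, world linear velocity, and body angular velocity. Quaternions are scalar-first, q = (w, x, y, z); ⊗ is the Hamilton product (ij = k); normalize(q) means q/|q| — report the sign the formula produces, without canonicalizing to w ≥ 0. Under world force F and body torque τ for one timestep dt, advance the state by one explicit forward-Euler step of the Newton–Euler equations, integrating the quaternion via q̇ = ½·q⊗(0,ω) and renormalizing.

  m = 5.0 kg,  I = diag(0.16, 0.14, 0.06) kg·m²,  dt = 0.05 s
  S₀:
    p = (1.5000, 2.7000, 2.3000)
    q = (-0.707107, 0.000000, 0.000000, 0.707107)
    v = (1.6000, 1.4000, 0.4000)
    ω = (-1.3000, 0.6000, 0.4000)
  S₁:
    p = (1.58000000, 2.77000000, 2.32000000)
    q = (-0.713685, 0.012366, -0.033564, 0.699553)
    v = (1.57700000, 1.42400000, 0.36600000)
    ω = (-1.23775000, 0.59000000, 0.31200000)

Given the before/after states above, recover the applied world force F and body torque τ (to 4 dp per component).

F = (-2.3000, 2.4000, -3.4000)
τ = (0.1800, -0.0800, -0.0900)

velocity change Δv = (-0.02300000, 0.02400000, -0.03400000)
applied force F = (-2.3000, 2.4000, -3.4000)
rate change Δω = (0.06225000, -0.01000000, -0.08800000)
ω₀×(Iω₀) = (-0.0192, -0.0520, 0.0156)
I·α + gyro = (0.1800, -0.0800, -0.0900)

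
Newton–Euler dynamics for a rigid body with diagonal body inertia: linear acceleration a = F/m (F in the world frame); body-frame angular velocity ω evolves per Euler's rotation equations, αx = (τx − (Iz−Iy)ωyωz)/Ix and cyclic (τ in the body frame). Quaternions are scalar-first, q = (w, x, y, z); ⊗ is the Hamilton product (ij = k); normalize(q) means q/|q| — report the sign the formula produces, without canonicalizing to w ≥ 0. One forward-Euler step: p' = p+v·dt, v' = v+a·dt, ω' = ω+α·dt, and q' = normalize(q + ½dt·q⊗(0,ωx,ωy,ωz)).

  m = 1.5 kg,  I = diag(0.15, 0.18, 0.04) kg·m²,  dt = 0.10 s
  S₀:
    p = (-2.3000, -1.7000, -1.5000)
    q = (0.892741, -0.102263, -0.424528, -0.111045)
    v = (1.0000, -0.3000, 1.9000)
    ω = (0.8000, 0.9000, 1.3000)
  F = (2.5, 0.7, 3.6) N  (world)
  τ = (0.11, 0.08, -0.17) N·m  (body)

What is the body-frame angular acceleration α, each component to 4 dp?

α = (1.8253, -0.1911, -4.7900)

ω×(Iω) gyroscopic = (-0.1638, 0.1144, 0.0216)
angular accel α = (1.8253, -0.1911, -4.7900)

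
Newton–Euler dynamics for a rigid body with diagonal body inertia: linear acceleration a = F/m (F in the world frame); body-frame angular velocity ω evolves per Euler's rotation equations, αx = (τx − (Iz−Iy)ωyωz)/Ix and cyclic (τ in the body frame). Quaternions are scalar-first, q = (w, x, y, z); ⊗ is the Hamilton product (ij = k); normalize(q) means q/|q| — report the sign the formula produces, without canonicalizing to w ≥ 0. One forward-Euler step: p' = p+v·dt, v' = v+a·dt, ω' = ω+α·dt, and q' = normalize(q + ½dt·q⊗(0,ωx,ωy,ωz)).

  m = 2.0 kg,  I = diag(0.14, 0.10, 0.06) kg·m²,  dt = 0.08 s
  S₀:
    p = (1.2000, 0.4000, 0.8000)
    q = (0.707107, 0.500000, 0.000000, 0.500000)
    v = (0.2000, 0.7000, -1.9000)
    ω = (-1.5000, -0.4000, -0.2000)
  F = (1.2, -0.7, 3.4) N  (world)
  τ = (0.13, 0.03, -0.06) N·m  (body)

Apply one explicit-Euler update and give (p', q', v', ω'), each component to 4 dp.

p' = (1.2160, 0.4560, 0.6480)
q' = (0.7397, 0.4647, -0.0372, 0.4854)
v' = (0.2480, 0.6720, -1.7640)
ω' = (-1.4239, -0.3952, -0.2480)

precession coupling ω×(Iω) = (-0.0032, 0.0240, -0.0240)
angular accel α = (0.9514, 0.0600, -0.6000)
ω' = ω + α·dt = (-1.4239, -0.3952, -0.2480)
q⊗(0,ω) = (0.8500000, -0.8606605, -0.9328428, -0.3414214)
q + ½dt·q⊗(0,ω), renormalized = (0.7397, 0.4647, -0.0372, 0.4854)
linear accel F/m = (0.6000, -0.3500, 1.7000)
p' = p + v·dt = (1.2160, 0.4560, 0.6480)
v + (F/m)dt = (0.2480, 0.6720, -1.7640)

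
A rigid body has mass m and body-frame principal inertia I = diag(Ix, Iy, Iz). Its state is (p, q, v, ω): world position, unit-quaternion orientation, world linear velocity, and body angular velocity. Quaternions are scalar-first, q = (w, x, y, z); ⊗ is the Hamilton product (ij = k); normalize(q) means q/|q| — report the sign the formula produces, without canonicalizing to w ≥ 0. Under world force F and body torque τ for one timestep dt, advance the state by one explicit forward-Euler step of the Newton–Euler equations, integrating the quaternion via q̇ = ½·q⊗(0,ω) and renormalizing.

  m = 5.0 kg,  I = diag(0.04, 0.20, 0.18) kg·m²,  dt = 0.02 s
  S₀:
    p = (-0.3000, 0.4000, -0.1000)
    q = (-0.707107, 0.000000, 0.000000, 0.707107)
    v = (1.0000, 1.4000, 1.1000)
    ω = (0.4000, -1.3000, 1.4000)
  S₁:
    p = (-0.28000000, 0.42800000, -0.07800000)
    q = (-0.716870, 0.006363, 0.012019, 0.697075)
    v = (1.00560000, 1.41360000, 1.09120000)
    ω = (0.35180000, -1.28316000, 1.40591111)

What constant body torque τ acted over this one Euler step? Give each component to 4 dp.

τ = (-0.0600, 0.0900, -0.0300)

rate change Δω = (-0.04820000, 0.01684000, 0.00591111)
applied torque τ = (-0.0600, 0.0900, -0.0300)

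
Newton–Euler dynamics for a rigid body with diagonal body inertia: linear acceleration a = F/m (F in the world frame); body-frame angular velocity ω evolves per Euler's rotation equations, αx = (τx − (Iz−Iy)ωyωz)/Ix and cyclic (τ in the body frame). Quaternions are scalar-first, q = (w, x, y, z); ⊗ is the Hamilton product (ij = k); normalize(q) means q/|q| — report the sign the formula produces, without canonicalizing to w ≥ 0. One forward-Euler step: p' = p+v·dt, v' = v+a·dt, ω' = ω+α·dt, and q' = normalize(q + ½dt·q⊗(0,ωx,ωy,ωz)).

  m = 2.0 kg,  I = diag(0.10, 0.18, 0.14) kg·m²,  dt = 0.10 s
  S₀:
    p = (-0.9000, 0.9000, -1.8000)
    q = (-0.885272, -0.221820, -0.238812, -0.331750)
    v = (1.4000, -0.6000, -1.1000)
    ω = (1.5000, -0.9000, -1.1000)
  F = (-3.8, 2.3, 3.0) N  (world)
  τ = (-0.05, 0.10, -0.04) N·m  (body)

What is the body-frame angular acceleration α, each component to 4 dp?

α = (-0.1040, 0.1889, 0.4857)

precession coupling ω×(Iω) = (-0.0396, 0.0660, -0.1080)
angular accel α = (-0.1040, 0.1889, 0.4857)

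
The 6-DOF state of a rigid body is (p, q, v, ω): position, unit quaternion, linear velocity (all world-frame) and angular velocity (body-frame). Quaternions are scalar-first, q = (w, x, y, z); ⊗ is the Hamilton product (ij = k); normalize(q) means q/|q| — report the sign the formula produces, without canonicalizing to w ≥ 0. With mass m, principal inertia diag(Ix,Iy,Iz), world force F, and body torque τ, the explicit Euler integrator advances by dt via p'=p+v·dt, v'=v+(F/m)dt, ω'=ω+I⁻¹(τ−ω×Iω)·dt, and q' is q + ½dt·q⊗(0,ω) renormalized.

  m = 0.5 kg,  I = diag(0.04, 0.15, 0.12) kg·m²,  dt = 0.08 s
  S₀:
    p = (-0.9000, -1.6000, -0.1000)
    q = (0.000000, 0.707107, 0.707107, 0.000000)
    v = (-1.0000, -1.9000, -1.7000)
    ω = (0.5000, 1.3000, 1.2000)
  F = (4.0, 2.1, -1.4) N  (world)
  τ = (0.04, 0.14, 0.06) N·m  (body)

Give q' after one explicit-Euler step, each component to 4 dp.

q' = (-0.0508, 0.7391, 0.6714, 0.0226)

Hamilton product q⊗(0,ω) = (-1.2727926, 0.8485284, -0.8485284, 0.5656856)
updated quaternion q' = (-0.0508, 0.7391, 0.6714, 0.0226)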